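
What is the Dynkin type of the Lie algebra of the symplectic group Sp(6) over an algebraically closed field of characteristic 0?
This is sp(6), which has dimension 6(6+1)/2 = 21 and rank 6/2 = 3. In the classification of classical Lie algebras, the symplectic algebra sp(2n) has type C_n; here n = 3, so the Dynkin diagram is a chain of 3 nodes with a double edge at one end; the terminal node there is the unique long simple root (C_3). Hence the type is C_3.

type C_3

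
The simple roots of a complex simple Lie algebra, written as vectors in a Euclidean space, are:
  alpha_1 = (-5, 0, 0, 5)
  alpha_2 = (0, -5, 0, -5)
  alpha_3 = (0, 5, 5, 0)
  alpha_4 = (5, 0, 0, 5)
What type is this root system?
Compute the Cartan integers a_ij = 2(alpha_i, alpha_j)/(alpha_j, alpha_j); the resulting 4x4 Cartan matrix is
[[2, -1, 0, 0], [-1, 2, -1, -1], [0, -1, 2, 0], [0, -1, 0, 2]].
All simple roots have the same length, so the diagram is simply laced. The associated Dynkin diagram is a chain of 2 nodes with a fork of two nodes at one end (D_4), so the type is D_4 (the algebra so(8)).

D_4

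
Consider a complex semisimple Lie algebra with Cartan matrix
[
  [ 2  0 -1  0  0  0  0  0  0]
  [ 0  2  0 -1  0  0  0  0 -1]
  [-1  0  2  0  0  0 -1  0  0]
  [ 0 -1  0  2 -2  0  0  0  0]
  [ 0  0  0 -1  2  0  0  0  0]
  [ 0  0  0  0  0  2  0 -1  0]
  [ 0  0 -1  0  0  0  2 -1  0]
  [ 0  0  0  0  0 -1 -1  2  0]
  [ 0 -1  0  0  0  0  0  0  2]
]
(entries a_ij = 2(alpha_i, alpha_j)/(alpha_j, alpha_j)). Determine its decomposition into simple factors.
type A_5 ⊕ type B_4

The diagram associated to this matrix has two connected components: the simple roots {alpha_1, alpha_3, alpha_6, alpha_7, alpha_8} form a chain of 5 nodes with single edges (A_5), and {alpha_2, alpha_4, alpha_5, alpha_9} form a chain of 4 nodes with a double edge at one end; the terminal node there is the unique short simple root (B_4). A semisimple Lie algebra decomposes uniquely as the direct sum of simple ideals, one per connected component of its Dynkin diagram, so g ≅ A_5 ⊕ B_4 (dimension 35 + 36 = 71).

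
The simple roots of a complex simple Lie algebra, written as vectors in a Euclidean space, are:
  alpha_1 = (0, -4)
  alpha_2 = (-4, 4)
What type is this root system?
B2

Compute the Cartan integers a_ij = 2(alpha_i, alpha_j)/(alpha_j, alpha_j); the resulting 2x2 Cartan matrix is
[[2, -1], [-2, 2]].
The roots have two lengths (squared-length ratio 2:1); the short ones are alpha_{1}. The associated Dynkin diagram is a chain of 2 nodes with a double edge at one end; the terminal node there is the unique short simple root (B_2), so the type is B_2 (the algebra so(5)).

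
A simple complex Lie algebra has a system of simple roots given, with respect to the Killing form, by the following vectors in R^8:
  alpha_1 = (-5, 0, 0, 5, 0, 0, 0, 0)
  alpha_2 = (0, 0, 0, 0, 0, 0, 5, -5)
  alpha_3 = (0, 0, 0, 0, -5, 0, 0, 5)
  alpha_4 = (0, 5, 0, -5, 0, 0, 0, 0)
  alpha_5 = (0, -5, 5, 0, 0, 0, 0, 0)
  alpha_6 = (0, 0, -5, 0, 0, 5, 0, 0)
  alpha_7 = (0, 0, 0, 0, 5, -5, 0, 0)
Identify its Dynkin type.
Compute the Cartan integers a_ij = 2(alpha_i, alpha_j)/(alpha_j, alpha_j); the resulting 7x7 Cartan matrix is
[[2, 0, 0, -1, 0, 0, 0], [0, 2, -1, 0, 0, 0, 0], [0, -1, 2, 0, 0, 0, -1], [-1, 0, 0, 2, -1, 0, 0], [0, 0, 0, -1, 2, -1, 0], [0, 0, 0, 0, -1, 2, -1], [0, 0, -1, 0, 0, -1, 2]].
All simple roots have the same length, so the diagram is simply laced. The associated Dynkin diagram is a chain of 7 nodes with single edges (A_7), so the type is A_7 (the algebra sl(8)).

A_7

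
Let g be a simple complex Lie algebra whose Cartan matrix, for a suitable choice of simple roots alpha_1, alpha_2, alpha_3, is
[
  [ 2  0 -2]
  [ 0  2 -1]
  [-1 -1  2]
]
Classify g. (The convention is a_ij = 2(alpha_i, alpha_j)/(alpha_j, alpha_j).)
The matrix has rank 3 with 2's on the diagonal. Reading the off-diagonal entries as Dynkin edges (a single edge where a_ij = a_ji = -1; a double or triple edge where a_ij * a_ji = 2 or 3), the diagram is a chain of 3 nodes with a double edge at one end; the terminal node there is the unique long simple root (C_3). One simple-root ordering that puts it in standard form is (alpha_2, alpha_3, alpha_1). So the algebra is type C_3, i.e. sp(6).

C3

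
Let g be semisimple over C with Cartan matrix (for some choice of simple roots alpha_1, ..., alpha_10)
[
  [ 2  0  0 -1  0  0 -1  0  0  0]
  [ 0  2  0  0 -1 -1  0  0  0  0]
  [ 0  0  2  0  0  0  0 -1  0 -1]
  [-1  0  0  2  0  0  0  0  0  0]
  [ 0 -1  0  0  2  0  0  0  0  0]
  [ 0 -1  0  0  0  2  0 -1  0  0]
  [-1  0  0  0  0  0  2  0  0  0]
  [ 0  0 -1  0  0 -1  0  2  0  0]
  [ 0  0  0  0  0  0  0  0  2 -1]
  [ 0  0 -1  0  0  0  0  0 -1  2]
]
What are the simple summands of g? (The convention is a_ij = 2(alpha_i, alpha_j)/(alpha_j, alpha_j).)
A_3 + A_7

The diagram associated to this matrix has two connected components: the simple roots {alpha_1, alpha_4, alpha_7} form a chain of 3 nodes with single edges (A_3), and {alpha_2, alpha_3, alpha_5, alpha_6, alpha_8, alpha_9, alpha_10} form a chain of 7 nodes with single edges (A_7). A semisimple Lie algebra decomposes uniquely as the direct sum of simple ideals, one per connected component of its Dynkin diagram, so g ≅ A_3 ⊕ A_7 (dimension 15 + 63 = 78).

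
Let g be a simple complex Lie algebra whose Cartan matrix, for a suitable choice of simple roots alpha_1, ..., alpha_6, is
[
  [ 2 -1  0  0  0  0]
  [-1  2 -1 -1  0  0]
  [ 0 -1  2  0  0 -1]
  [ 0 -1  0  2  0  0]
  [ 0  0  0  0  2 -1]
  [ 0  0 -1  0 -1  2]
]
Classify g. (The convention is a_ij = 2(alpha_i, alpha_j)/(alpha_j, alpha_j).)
D_6 (so(12))

The matrix has rank 6 with 2's on the diagonal. Reading the off-diagonal entries as Dynkin edges (a single edge where a_ij = a_ji = -1; a double or triple edge where a_ij * a_ji = 2 or 3), the diagram is a chain of 4 nodes with a fork of two nodes at one end (D_6). One simple-root ordering that puts it in standard form is (alpha_5, alpha_6, alpha_3, alpha_2, alpha_1, alpha_4). So the algebra is type D_6, i.e. so(12).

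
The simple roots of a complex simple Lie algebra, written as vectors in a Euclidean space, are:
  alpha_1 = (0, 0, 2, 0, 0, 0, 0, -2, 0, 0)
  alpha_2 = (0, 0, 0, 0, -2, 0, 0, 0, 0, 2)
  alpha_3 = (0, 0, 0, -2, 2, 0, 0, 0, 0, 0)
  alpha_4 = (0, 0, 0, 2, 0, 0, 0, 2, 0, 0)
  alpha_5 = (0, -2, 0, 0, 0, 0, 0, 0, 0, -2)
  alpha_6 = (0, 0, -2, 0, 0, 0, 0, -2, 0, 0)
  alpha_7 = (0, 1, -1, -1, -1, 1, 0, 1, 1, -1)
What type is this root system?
type E_7

Compute the Cartan integers a_ij = 2(alpha_i, alpha_j)/(alpha_j, alpha_j); the resulting 7x7 Cartan matrix is
[[2, 0, 0, -1, 0, 0, -1], [0, 2, -1, 0, -1, 0, 0], [0, -1, 2, -1, 0, 0, 0], [-1, 0, -1, 2, 0, -1, 0], [0, -1, 0, 0, 2, 0, 0], [0, 0, 0, -1, 0, 2, 0], [-1, 0, 0, 0, 0, 0, 2]].
All simple roots have the same length, so the diagram is simply laced. The associated Dynkin diagram is a chain of 6 nodes with one extra node attached to the third node from one end (E_7), so the type is E_7.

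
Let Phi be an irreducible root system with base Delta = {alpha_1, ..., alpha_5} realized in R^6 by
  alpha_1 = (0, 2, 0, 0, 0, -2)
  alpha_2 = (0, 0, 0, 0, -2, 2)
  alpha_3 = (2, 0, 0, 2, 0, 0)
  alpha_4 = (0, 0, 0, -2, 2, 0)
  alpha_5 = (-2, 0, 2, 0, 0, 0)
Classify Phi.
Compute the Cartan integers a_ij = 2(alpha_i, alpha_j)/(alpha_j, alpha_j); the resulting 5x5 Cartan matrix is
[[2, -1, 0, 0, 0], [-1, 2, 0, -1, 0], [0, 0, 2, -1, -1], [0, -1, -1, 2, 0], [0, 0, -1, 0, 2]].
All simple roots have the same length, so the diagram is simply laced. The associated Dynkin diagram is a chain of 5 nodes with single edges (A_5), so the type is A_5 (the algebra sl(6)).

A_5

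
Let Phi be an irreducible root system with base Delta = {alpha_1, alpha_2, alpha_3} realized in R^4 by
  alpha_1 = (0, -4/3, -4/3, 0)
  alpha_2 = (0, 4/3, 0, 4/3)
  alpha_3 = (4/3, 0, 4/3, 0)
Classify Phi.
Compute the Cartan integers a_ij = 2(alpha_i, alpha_j)/(alpha_j, alpha_j); the resulting 3x3 Cartan matrix is
[[2, -1, -1], [-1, 2, 0], [-1, 0, 2]].
All simple roots have the same length, so the diagram is simply laced. The associated Dynkin diagram is a chain of 3 nodes with single edges (A_3), so the type is A_3 (the algebra sl(4)).

A_3 (sl(4))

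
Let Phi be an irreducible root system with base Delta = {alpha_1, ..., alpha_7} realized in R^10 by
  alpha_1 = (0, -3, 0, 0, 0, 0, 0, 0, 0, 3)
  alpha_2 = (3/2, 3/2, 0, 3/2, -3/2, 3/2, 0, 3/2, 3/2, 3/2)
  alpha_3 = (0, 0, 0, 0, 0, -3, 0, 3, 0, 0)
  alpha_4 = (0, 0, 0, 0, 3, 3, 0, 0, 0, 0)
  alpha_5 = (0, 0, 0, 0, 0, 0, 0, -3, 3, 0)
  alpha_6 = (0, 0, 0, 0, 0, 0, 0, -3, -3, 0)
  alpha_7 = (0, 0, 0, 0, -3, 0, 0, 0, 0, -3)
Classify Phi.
E_7

Compute the Cartan integers a_ij = 2(alpha_i, alpha_j)/(alpha_j, alpha_j); the resulting 7x7 Cartan matrix is
[[2, 0, 0, 0, 0, 0, -1], [0, 2, 0, 0, 0, -1, 0], [0, 0, 2, -1, -1, -1, 0], [0, 0, -1, 2, 0, 0, -1], [0, 0, -1, 0, 2, 0, 0], [0, -1, -1, 0, 0, 2, 0], [-1, 0, 0, -1, 0, 0, 2]].
All simple roots have the same length, so the diagram is simply laced. The associated Dynkin diagram is a chain of 6 nodes with one extra node attached to the third node from one end (E_7), so the type is E_7.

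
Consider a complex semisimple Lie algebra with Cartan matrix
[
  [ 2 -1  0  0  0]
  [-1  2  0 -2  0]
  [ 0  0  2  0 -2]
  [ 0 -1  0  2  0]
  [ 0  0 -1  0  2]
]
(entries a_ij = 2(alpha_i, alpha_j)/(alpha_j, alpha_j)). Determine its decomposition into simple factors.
The diagram associated to this matrix has two connected components: the simple roots {alpha_3, alpha_5} form a chain of 2 nodes with a double edge at one end; the terminal node there is the unique short simple root (B_2), and {alpha_1, alpha_2, alpha_4} form a chain of 3 nodes with a double edge at one end; the terminal node there is the unique short simple root (B_3). A semisimple Lie algebra decomposes uniquely as the direct sum of simple ideals, one per connected component of its Dynkin diagram, so g ≅ B_2 ⊕ B_3 (dimension 10 + 21 = 31).

B2 + B3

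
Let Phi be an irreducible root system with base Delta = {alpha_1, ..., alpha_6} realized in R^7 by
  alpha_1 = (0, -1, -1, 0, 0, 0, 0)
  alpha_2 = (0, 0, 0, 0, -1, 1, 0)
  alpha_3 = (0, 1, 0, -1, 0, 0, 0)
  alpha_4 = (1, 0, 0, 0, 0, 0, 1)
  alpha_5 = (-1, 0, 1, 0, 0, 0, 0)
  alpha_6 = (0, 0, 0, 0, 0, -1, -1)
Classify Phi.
Compute the Cartan integers a_ij = 2(alpha_i, alpha_j)/(alpha_j, alpha_j); the resulting 6x6 Cartan matrix is
[[2, 0, -1, 0, -1, 0], [0, 2, 0, 0, 0, -1], [-1, 0, 2, 0, 0, 0], [0, 0, 0, 2, -1, -1], [-1, 0, 0, -1, 2, 0], [0, -1, 0, -1, 0, 2]].
All simple roots have the same length, so the diagram is simply laced. The associated Dynkin diagram is a chain of 6 nodes with single edges (A_6), so the type is A_6 (the algebra sl(7)).

A_6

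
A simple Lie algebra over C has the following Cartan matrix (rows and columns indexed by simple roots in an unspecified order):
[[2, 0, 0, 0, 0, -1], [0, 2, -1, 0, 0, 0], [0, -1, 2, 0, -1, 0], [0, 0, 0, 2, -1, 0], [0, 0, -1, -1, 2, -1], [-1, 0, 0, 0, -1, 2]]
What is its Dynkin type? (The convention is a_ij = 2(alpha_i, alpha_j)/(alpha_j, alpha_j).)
The matrix has rank 6 with 2's on the diagonal. Reading the off-diagonal entries as Dynkin edges (a single edge where a_ij = a_ji = -1; a double or triple edge where a_ij * a_ji = 2 or 3), the diagram is a chain of 5 nodes with one extra node attached to the third node from one end (E_6). One simple-root ordering that puts it in standard form is (alpha_2, alpha_4, alpha_3, alpha_5, alpha_6, alpha_1). So the algebra is type E_6.

E_6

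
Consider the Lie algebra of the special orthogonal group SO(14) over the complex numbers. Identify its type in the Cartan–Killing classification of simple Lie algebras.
D7

This is so(14) with 14 even, which has dimension 14(14-1)/2 = 91 and rank 14/2 = 7. In the classification of classical Lie algebras, the orthogonal algebra so(2n) in an even number of variables has type D_n; here n = 7, so the Dynkin diagram is a chain of 5 nodes with a fork of two nodes at one end (D_7). Hence the type is D_7.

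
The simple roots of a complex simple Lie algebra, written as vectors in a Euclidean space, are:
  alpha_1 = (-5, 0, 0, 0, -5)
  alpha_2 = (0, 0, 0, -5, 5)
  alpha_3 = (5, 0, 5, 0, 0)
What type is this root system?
A_3

Compute the Cartan integers a_ij = 2(alpha_i, alpha_j)/(alpha_j, alpha_j); the resulting 3x3 Cartan matrix is
[[2, -1, -1], [-1, 2, 0], [-1, 0, 2]].
All simple roots have the same length, so the diagram is simply laced. The associated Dynkin diagram is a chain of 3 nodes with single edges (A_3), so the type is A_3 (the algebra sl(4)).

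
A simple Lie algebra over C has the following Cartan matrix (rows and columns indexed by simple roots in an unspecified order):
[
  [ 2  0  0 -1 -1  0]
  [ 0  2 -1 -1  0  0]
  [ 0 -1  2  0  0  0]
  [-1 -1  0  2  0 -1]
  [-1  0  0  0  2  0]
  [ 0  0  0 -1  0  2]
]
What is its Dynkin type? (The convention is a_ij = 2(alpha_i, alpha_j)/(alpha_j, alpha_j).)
The matrix has rank 6 with 2's on the diagonal. Reading the off-diagonal entries as Dynkin edges (a single edge where a_ij = a_ji = -1; a double or triple edge where a_ij * a_ji = 2 or 3), the diagram is a chain of 5 nodes with one extra node attached to the third node from one end (E_6). One simple-root ordering that puts it in standard form is (alpha_3, alpha_6, alpha_2, alpha_4, alpha_1, alpha_5). So the algebra is type E_6.

E6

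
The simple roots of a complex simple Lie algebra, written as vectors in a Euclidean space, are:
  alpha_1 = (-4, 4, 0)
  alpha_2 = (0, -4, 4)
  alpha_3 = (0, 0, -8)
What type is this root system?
type C_3

Compute the Cartan integers a_ij = 2(alpha_i, alpha_j)/(alpha_j, alpha_j); the resulting 3x3 Cartan matrix is
[[2, -1, 0], [-1, 2, -1], [0, -2, 2]].
The roots have two lengths (squared-length ratio 2:1); the short ones are alpha_{1,2}. The associated Dynkin diagram is a chain of 3 nodes with a double edge at one end; the terminal node there is the unique long simple root (C_3), so the type is C_3 (the algebra sp(6)).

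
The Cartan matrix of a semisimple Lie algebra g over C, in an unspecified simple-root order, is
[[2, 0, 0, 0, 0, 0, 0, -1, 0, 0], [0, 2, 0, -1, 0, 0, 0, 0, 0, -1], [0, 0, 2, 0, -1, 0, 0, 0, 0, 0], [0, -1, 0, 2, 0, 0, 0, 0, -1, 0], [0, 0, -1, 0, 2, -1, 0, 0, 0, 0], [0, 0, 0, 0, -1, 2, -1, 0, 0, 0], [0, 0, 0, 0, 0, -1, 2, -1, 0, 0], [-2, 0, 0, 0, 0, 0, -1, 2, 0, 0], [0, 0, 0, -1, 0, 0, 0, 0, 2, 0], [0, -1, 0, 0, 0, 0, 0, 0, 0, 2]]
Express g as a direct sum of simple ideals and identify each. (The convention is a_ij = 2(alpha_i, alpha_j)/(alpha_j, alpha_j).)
The diagram associated to this matrix has two connected components: the simple roots {alpha_2, alpha_4, alpha_9, alpha_10} form a chain of 4 nodes with single edges (A_4), and {alpha_1, alpha_3, alpha_5, alpha_6, alpha_7, alpha_8} form a chain of 6 nodes with a double edge at one end; the terminal node there is the unique short simple root (B_6). A semisimple Lie algebra decomposes uniquely as the direct sum of simple ideals, one per connected component of its Dynkin diagram, so g ≅ A_4 ⊕ B_6 (dimension 24 + 78 = 102).

A_4 (sl(5)) ⊕ B_6 (so(13))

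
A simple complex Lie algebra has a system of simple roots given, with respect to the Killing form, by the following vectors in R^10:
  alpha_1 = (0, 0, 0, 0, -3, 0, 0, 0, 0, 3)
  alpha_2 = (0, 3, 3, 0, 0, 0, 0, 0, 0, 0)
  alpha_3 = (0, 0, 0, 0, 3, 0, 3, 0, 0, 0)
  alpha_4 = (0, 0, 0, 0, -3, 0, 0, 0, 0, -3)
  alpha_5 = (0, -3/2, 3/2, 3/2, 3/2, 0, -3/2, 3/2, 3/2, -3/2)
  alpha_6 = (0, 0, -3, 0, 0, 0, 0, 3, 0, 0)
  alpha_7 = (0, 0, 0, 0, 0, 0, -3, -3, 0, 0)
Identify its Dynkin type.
Compute the Cartan integers a_ij = 2(alpha_i, alpha_j)/(alpha_j, alpha_j); the resulting 7x7 Cartan matrix is
[[2, 0, -1, 0, -1, 0, 0], [0, 2, 0, 0, 0, -1, 0], [-1, 0, 2, -1, 0, 0, -1], [0, 0, -1, 2, 0, 0, 0], [-1, 0, 0, 0, 2, 0, 0], [0, -1, 0, 0, 0, 2, -1], [0, 0, -1, 0, 0, -1, 2]].
All simple roots have the same length, so the diagram is simply laced. The associated Dynkin diagram is a chain of 6 nodes with one extra node attached to the third node from one end (E_7), so the type is E_7.

E_7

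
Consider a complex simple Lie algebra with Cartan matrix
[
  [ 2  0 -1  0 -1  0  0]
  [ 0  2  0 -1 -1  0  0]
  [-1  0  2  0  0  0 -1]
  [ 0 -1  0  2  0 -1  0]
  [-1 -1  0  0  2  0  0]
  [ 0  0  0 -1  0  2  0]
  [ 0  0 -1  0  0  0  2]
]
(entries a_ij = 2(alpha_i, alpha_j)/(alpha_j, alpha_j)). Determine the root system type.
The matrix has rank 7 with 2's on the diagonal. Reading the off-diagonal entries as Dynkin edges (a single edge where a_ij = a_ji = -1; a double or triple edge where a_ij * a_ji = 2 or 3), the diagram is a chain of 7 nodes with single edges (A_7). One simple-root ordering that puts it in standard form is (alpha_6, alpha_4, alpha_2, alpha_5, alpha_1, alpha_3, alpha_7). So the algebra is type A_7, i.e. sl(8).

A7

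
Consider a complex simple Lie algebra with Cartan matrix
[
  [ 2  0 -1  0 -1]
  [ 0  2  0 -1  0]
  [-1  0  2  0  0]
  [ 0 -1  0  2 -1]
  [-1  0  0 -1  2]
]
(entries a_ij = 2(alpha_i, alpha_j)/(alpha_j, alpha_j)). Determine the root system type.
A_5 (sl(6))

The matrix has rank 5 with 2's on the diagonal. Reading the off-diagonal entries as Dynkin edges (a single edge where a_ij = a_ji = -1; a double or triple edge where a_ij * a_ji = 2 or 3), the diagram is a chain of 5 nodes with single edges (A_5). One simple-root ordering that puts it in standard form is (alpha_3, alpha_1, alpha_5, alpha_4, alpha_2). So the algebra is type A_5, i.e. sl(6).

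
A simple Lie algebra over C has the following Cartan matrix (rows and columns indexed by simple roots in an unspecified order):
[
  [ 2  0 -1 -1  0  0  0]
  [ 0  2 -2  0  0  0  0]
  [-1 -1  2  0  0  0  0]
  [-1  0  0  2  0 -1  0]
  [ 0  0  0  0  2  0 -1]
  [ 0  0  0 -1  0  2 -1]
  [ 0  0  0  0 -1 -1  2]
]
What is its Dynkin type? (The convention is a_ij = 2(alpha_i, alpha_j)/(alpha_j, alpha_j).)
The matrix has rank 7 with 2's on the diagonal. Reading the off-diagonal entries as Dynkin edges (a single edge where a_ij = a_ji = -1; a double or triple edge where a_ij * a_ji = 2 or 3), the diagram is a chain of 7 nodes with a double edge at one end; the terminal node there is the unique long simple root (C_7). One simple-root ordering that puts it in standard form is (alpha_5, alpha_7, alpha_6, alpha_4, alpha_1, alpha_3, alpha_2). So the algebra is type C_7, i.e. sp(14).

C7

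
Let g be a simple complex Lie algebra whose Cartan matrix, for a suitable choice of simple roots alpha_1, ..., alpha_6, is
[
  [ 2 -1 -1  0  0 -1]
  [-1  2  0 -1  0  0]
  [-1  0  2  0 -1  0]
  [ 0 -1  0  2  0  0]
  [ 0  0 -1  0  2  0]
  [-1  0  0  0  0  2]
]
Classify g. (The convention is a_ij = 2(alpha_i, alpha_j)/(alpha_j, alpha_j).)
The matrix has rank 6 with 2's on the diagonal. Reading the off-diagonal entries as Dynkin edges (a single edge where a_ij = a_ji = -1; a double or triple edge where a_ij * a_ji = 2 or 3), the diagram is a chain of 5 nodes with one extra node attached to the third node from one end (E_6). One simple-root ordering that puts it in standard form is (alpha_5, alpha_6, alpha_3, alpha_1, alpha_2, alpha_4). So the algebra is type E_6.

E_6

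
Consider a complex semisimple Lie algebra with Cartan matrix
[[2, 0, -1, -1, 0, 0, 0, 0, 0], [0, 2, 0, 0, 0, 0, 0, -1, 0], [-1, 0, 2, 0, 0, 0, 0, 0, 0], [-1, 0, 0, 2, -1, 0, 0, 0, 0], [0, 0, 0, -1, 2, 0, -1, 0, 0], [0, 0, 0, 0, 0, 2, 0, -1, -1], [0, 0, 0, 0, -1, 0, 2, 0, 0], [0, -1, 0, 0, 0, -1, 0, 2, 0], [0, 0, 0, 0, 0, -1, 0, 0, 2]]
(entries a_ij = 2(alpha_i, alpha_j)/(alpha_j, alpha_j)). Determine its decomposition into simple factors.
The diagram associated to this matrix has two connected components: the simple roots {alpha_2, alpha_6, alpha_8, alpha_9} form a chain of 4 nodes with single edges (A_4), and {alpha_1, alpha_3, alpha_4, alpha_5, alpha_7} form a chain of 5 nodes with single edges (A_5). A semisimple Lie algebra decomposes uniquely as the direct sum of simple ideals, one per connected component of its Dynkin diagram, so g ≅ A_4 ⊕ A_5 (dimension 24 + 35 = 59).

A4 ⊕ A5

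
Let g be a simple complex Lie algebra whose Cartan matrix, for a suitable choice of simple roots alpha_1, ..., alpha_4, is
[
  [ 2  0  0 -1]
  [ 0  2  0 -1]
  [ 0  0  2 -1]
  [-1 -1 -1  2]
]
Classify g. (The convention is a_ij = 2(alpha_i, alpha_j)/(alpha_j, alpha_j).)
D_4

The matrix has rank 4 with 2's on the diagonal. Reading the off-diagonal entries as Dynkin edges (a single edge where a_ij = a_ji = -1; a double or triple edge where a_ij * a_ji = 2 or 3), the diagram is a chain of 2 nodes with a fork of two nodes at one end (D_4). One simple-root ordering that puts it in standard form is (alpha_1, alpha_4, alpha_2, alpha_3). So the algebra is type D_4, i.e. so(8).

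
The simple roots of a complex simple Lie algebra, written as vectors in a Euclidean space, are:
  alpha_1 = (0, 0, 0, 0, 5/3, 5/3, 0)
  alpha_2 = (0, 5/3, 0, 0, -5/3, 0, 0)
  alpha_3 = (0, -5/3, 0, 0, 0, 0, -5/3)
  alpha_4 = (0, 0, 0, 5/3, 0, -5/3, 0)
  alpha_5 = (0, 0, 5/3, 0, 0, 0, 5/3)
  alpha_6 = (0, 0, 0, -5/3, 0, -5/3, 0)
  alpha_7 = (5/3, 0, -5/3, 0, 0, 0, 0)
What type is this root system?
D_7 (so(14))

Compute the Cartan integers a_ij = 2(alpha_i, alpha_j)/(alpha_j, alpha_j); the resulting 7x7 Cartan matrix is
[[2, -1, 0, -1, 0, -1, 0], [-1, 2, -1, 0, 0, 0, 0], [0, -1, 2, 0, -1, 0, 0], [-1, 0, 0, 2, 0, 0, 0], [0, 0, -1, 0, 2, 0, -1], [-1, 0, 0, 0, 0, 2, 0], [0, 0, 0, 0, -1, 0, 2]].
All simple roots have the same length, so the diagram is simply laced. The associated Dynkin diagram is a chain of 5 nodes with a fork of two nodes at one end (D_7), so the type is D_7 (the algebra so(14)).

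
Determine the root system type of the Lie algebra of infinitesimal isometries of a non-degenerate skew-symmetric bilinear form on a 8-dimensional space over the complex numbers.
This is sp(8), which has dimension 8(8+1)/2 = 36 and rank 8/2 = 4. In the classification of classical Lie algebras, the symplectic algebra sp(2n) has type C_n; here n = 4, so the Dynkin diagram is a chain of 4 nodes with a double edge at one end; the terminal node there is the unique long simple root (C_4). Hence the type is C_4.

C_4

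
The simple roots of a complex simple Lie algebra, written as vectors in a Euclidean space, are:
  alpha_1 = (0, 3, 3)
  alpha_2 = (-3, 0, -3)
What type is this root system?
Compute the Cartan integers a_ij = 2(alpha_i, alpha_j)/(alpha_j, alpha_j); the resulting 2x2 Cartan matrix is
[[2, -1], [-1, 2]].
All simple roots have the same length, so the diagram is simply laced. The associated Dynkin diagram is a chain of 2 nodes with single edges (A_2), so the type is A_2 (the algebra sl(3)).

A_2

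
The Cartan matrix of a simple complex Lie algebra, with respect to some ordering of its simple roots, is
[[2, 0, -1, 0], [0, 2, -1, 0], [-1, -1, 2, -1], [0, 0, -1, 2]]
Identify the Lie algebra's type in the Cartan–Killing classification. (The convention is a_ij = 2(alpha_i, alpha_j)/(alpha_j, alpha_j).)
D4

The matrix has rank 4 with 2's on the diagonal. Reading the off-diagonal entries as Dynkin edges (a single edge where a_ij = a_ji = -1; a double or triple edge where a_ij * a_ji = 2 or 3), the diagram is a chain of 2 nodes with a fork of two nodes at one end (D_4). One simple-root ordering that puts it in standard form is (alpha_2, alpha_3, alpha_4, alpha_1). So the algebra is type D_4, i.e. so(8).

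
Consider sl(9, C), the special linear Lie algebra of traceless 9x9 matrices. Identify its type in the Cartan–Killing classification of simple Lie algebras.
This is sl(9), which has dimension 9^2 - 1 = 80 and rank 9 - 1 = 8 (a Cartan subalgebra is the diagonal traceless matrices). In the classification of classical Lie algebras, the special linear algebra sl(n+1) has type A_n; here n = 8, so the Dynkin diagram is a chain of 8 nodes with single edges (A_8). Hence the type is A_8.

A_8 (sl(9))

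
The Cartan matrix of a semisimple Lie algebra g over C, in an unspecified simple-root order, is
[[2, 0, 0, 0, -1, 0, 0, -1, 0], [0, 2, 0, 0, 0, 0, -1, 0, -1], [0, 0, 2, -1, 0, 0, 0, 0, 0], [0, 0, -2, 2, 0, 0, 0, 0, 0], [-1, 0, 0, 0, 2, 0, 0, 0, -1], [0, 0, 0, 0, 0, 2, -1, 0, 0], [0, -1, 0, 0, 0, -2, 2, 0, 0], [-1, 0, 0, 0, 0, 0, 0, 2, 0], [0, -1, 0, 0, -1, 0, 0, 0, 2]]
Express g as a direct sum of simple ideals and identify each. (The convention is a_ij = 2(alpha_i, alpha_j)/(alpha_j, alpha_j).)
type B_2 + type B_7

The diagram associated to this matrix has two connected components: the simple roots {alpha_3, alpha_4} form a chain of 2 nodes with a double edge at one end; the terminal node there is the unique short simple root (B_2), and {alpha_1, alpha_2, alpha_5, alpha_6, alpha_7, alpha_8, alpha_9} form a chain of 7 nodes with a double edge at one end; the terminal node there is the unique short simple root (B_7). A semisimple Lie algebra decomposes uniquely as the direct sum of simple ideals, one per connected component of its Dynkin diagram, so g ≅ B_2 ⊕ B_7 (dimension 10 + 105 = 115).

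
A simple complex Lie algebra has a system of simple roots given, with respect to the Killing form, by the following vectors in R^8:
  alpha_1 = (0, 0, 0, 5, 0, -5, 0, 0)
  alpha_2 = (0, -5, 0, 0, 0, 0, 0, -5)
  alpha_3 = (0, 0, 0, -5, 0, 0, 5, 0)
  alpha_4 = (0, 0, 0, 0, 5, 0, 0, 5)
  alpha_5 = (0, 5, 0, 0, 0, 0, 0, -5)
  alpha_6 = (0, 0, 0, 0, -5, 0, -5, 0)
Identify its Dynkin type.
Compute the Cartan integers a_ij = 2(alpha_i, alpha_j)/(alpha_j, alpha_j); the resulting 6x6 Cartan matrix is
[[2, 0, -1, 0, 0, 0], [0, 2, 0, -1, 0, 0], [-1, 0, 2, 0, 0, -1], [0, -1, 0, 2, -1, -1], [0, 0, 0, -1, 2, 0], [0, 0, -1, -1, 0, 2]].
All simple roots have the same length, so the diagram is simply laced. The associated Dynkin diagram is a chain of 4 nodes with a fork of two nodes at one end (D_6), so the type is D_6 (the algebra so(12)).

D_6 (so(12))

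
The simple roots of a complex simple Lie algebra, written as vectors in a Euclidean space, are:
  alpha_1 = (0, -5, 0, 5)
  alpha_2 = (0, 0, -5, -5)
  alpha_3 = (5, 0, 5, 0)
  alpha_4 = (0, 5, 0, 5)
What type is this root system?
D4

Compute the Cartan integers a_ij = 2(alpha_i, alpha_j)/(alpha_j, alpha_j); the resulting 4x4 Cartan matrix is
[[2, -1, 0, 0], [-1, 2, -1, -1], [0, -1, 2, 0], [0, -1, 0, 2]].
All simple roots have the same length, so the diagram is simply laced. The associated Dynkin diagram is a chain of 2 nodes with a fork of two nodes at one end (D_4), so the type is D_4 (the algebra so(8)).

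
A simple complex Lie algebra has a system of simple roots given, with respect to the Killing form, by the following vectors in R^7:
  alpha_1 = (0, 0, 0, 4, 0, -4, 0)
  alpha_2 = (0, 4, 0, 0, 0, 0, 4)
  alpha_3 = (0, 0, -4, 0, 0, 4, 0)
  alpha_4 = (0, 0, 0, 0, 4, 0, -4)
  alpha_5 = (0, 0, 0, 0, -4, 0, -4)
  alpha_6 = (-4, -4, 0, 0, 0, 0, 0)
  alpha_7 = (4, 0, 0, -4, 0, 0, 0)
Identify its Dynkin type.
Compute the Cartan integers a_ij = 2(alpha_i, alpha_j)/(alpha_j, alpha_j); the resulting 7x7 Cartan matrix is
[[2, 0, -1, 0, 0, 0, -1], [0, 2, 0, -1, -1, -1, 0], [-1, 0, 2, 0, 0, 0, 0], [0, -1, 0, 2, 0, 0, 0], [0, -1, 0, 0, 2, 0, 0], [0, -1, 0, 0, 0, 2, -1], [-1, 0, 0, 0, 0, -1, 2]].
All simple roots have the same length, so the diagram is simply laced. The associated Dynkin diagram is a chain of 5 nodes with a fork of two nodes at one end (D_7), so the type is D_7 (the algebra so(14)).

type D_7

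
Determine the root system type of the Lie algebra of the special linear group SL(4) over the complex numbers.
This is sl(4), which has dimension 4^2 - 1 = 15 and rank 4 - 1 = 3 (a Cartan subalgebra is the diagonal traceless matrices). In the classification of classical Lie algebras, the special linear algebra sl(n+1) has type A_n; here n = 3, so the Dynkin diagram is a chain of 3 nodes with single edges (A_3). Hence the type is A_3.

A_3 (sl(4))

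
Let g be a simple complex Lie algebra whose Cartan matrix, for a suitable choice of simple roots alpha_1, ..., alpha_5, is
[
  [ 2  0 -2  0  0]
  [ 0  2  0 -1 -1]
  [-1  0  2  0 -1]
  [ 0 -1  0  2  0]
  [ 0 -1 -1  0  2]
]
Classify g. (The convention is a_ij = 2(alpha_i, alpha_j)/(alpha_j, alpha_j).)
type C_5

The matrix has rank 5 with 2's on the diagonal. Reading the off-diagonal entries as Dynkin edges (a single edge where a_ij = a_ji = -1; a double or triple edge where a_ij * a_ji = 2 or 3), the diagram is a chain of 5 nodes with a double edge at one end; the terminal node there is the unique long simple root (C_5). One simple-root ordering that puts it in standard form is (alpha_4, alpha_2, alpha_5, alpha_3, alpha_1). So the algebra is type C_5, i.e. sp(10).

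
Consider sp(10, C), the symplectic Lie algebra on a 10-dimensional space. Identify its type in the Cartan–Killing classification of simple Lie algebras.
type C_5

This is sp(10), which has dimension 10(10+1)/2 = 55 and rank 10/2 = 5. In the classification of classical Lie algebras, the symplectic algebra sp(2n) has type C_n; here n = 5, so the Dynkin diagram is a chain of 5 nodes with a double edge at one end; the terminal node there is the unique long simple root (C_5). Hence the type is C_5.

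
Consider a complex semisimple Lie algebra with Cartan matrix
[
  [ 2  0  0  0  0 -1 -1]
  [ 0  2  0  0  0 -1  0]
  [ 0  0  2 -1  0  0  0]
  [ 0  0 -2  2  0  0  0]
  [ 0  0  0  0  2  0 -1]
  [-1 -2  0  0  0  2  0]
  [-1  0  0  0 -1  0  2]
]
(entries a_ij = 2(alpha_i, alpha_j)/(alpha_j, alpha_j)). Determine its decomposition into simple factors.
B_2 (so(5)) ⊕ B_5 (so(11))

The diagram associated to this matrix has two connected components: the simple roots {alpha_3, alpha_4} form a chain of 2 nodes with a double edge at one end; the terminal node there is the unique short simple root (B_2), and {alpha_1, alpha_2, alpha_5, alpha_6, alpha_7} form a chain of 5 nodes with a double edge at one end; the terminal node there is the unique short simple root (B_5). A semisimple Lie algebra decomposes uniquely as the direct sum of simple ideals, one per connected component of its Dynkin diagram, so g ≅ B_2 ⊕ B_5 (dimension 10 + 55 = 65).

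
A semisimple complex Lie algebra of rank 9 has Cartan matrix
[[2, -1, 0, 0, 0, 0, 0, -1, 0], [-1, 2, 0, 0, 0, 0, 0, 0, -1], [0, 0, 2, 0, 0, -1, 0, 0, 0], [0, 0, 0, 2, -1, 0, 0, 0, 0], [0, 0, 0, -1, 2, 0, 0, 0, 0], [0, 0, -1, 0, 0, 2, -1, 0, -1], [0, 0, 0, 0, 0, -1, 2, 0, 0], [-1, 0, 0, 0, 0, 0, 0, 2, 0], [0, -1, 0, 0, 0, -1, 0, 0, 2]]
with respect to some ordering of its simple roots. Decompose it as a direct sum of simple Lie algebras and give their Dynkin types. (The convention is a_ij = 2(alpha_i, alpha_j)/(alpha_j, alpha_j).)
The diagram associated to this matrix has two connected components: the simple roots {alpha_4, alpha_5} form a chain of 2 nodes with single edges (A_2), and {alpha_1, alpha_2, alpha_3, alpha_6, alpha_7, alpha_8, alpha_9} form a chain of 5 nodes with a fork of two nodes at one end (D_7). A semisimple Lie algebra decomposes uniquely as the direct sum of simple ideals, one per connected component of its Dynkin diagram, so g ≅ A_2 ⊕ D_7 (dimension 8 + 91 = 99).

type A_2 ⊕ type D_7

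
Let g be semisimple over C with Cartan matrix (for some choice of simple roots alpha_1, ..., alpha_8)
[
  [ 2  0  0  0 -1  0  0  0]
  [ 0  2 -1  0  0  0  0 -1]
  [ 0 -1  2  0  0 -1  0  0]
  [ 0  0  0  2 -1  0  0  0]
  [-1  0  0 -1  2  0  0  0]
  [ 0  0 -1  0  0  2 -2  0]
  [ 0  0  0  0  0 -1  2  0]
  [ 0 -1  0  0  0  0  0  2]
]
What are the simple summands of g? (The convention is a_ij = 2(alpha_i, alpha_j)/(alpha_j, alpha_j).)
The diagram associated to this matrix has two connected components: the simple roots {alpha_1, alpha_4, alpha_5} form a chain of 3 nodes with single edges (A_3), and {alpha_2, alpha_3, alpha_6, alpha_7, alpha_8} form a chain of 5 nodes with a double edge at one end; the terminal node there is the unique short simple root (B_5). A semisimple Lie algebra decomposes uniquely as the direct sum of simple ideals, one per connected component of its Dynkin diagram, so g ≅ A_3 ⊕ B_5 (dimension 15 + 55 = 70).

A_3 (sl(4)) ⊕ B_5 (so(11))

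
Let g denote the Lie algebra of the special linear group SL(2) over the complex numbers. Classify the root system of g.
A1

This is sl(2), which has dimension 2^2 - 1 = 3 and rank 2 - 1 = 1 (a Cartan subalgebra is the diagonal traceless matrices). In the classification of classical Lie algebras, the special linear algebra sl(n+1) has type A_n; here n = 1, so the Dynkin diagram is a chain of 1 nodes with single edges (A_1). Hence the type is A_1.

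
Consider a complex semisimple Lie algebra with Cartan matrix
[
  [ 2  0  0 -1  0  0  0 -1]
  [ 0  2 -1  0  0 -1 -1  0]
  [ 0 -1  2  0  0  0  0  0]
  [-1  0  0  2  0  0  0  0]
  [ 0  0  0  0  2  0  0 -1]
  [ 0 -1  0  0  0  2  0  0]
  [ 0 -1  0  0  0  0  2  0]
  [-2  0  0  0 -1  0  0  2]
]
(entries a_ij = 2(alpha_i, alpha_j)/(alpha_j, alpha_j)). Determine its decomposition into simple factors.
The diagram associated to this matrix has two connected components: the simple roots {alpha_2, alpha_3, alpha_6, alpha_7} form a chain of 2 nodes with a fork of two nodes at one end (D_4), and {alpha_1, alpha_4, alpha_5, alpha_8} form a chain of 4 nodes with a double edge between the middle two (F_4). A semisimple Lie algebra decomposes uniquely as the direct sum of simple ideals, one per connected component of its Dynkin diagram, so g ≅ D_4 ⊕ F_4 (dimension 28 + 52 = 80).

type D_4 ⊕ type F_4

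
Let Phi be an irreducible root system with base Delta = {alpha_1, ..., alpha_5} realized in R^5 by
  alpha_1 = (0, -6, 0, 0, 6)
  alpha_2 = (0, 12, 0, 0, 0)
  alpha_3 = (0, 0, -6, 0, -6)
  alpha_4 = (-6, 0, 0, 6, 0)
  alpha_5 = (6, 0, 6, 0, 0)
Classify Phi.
Compute the Cartan integers a_ij = 2(alpha_i, alpha_j)/(alpha_j, alpha_j); the resulting 5x5 Cartan matrix is
[[2, -1, -1, 0, 0], [-2, 2, 0, 0, 0], [-1, 0, 2, 0, -1], [0, 0, 0, 2, -1], [0, 0, -1, -1, 2]].
The roots have two lengths (squared-length ratio 2:1); the short ones are alpha_{1,3,4,5}. The associated Dynkin diagram is a chain of 5 nodes with a double edge at one end; the terminal node there is the unique long simple root (C_5), so the type is C_5 (the algebra sp(10)).

C_5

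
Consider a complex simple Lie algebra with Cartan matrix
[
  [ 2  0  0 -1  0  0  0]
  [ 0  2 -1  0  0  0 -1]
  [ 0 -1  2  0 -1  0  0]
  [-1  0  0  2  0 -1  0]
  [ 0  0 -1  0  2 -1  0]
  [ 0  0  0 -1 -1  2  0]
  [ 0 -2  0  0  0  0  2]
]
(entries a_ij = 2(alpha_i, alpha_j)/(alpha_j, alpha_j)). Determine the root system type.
type C_7

The matrix has rank 7 with 2's on the diagonal. Reading the off-diagonal entries as Dynkin edges (a single edge where a_ij = a_ji = -1; a double or triple edge where a_ij * a_ji = 2 or 3), the diagram is a chain of 7 nodes with a double edge at one end; the terminal node there is the unique long simple root (C_7). One simple-root ordering that puts it in standard form is (alpha_1, alpha_4, alpha_6, alpha_5, alpha_3, alpha_2, alpha_7). So the algebra is type C_7, i.e. sp(14).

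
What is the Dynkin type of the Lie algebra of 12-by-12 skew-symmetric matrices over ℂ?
This is so(12) with 12 even, which has dimension 12(12-1)/2 = 66 and rank 12/2 = 6. In the classification of classical Lie algebras, the orthogonal algebra so(2n) in an even number of variables has type D_n; here n = 6, so the Dynkin diagram is a chain of 4 nodes with a fork of two nodes at one end (D_6). Hence the type is D_6.

D6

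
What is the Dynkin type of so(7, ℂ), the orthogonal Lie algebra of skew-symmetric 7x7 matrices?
type B_3

This is so(7) with 7 odd, which has dimension 7(7-1)/2 = 21 and rank (7-1)/2 = 3. In the classification of classical Lie algebras, the orthogonal algebra so(2n+1) in an odd number of variables has type B_n; here n = 3, so the Dynkin diagram is a chain of 3 nodes with a double edge at one end; the terminal node there is the unique short simple root (B_3). Hence the type is B_3.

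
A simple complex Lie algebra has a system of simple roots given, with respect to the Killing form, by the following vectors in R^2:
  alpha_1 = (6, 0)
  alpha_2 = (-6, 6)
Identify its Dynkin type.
Compute the Cartan integers a_ij = 2(alpha_i, alpha_j)/(alpha_j, alpha_j); the resulting 2x2 Cartan matrix is
[[2, -1], [-2, 2]].
The roots have two lengths (squared-length ratio 2:1); the short ones are alpha_{1}. The associated Dynkin diagram is a chain of 2 nodes with a double edge at one end; the terminal node there is the unique short simple root (B_2), so the type is B_2 (the algebra so(5)).

B_2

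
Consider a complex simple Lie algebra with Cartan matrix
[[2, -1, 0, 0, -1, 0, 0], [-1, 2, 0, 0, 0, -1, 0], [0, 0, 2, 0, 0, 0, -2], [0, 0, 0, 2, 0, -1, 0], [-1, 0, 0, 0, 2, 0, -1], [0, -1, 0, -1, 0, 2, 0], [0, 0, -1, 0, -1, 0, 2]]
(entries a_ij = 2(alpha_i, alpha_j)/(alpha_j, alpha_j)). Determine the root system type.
C7

The matrix has rank 7 with 2's on the diagonal. Reading the off-diagonal entries as Dynkin edges (a single edge where a_ij = a_ji = -1; a double or triple edge where a_ij * a_ji = 2 or 3), the diagram is a chain of 7 nodes with a double edge at one end; the terminal node there is the unique long simple root (C_7). One simple-root ordering that puts it in standard form is (alpha_4, alpha_6, alpha_2, alpha_1, alpha_5, alpha_7, alpha_3). So the algebra is type C_7, i.e. sp(14).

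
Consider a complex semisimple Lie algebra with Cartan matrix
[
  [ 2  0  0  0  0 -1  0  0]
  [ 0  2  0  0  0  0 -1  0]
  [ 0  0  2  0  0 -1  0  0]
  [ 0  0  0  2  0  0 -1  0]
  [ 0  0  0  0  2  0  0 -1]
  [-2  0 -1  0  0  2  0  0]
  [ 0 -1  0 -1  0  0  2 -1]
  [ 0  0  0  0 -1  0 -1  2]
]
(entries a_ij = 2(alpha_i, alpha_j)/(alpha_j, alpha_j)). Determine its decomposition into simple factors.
type B_3 ⊕ type D_5

The diagram associated to this matrix has two connected components: the simple roots {alpha_1, alpha_3, alpha_6} form a chain of 3 nodes with a double edge at one end; the terminal node there is the unique short simple root (B_3), and {alpha_2, alpha_4, alpha_5, alpha_7, alpha_8} form a chain of 3 nodes with a fork of two nodes at one end (D_5). A semisimple Lie algebra decomposes uniquely as the direct sum of simple ideals, one per connected component of its Dynkin diagram, so g ≅ B_3 ⊕ D_5 (dimension 21 + 45 = 66).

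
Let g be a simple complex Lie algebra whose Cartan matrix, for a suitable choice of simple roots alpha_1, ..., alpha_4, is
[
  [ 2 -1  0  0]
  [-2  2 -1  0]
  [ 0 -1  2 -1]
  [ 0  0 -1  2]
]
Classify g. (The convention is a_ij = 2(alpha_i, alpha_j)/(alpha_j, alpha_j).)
The matrix has rank 4 with 2's on the diagonal. Reading the off-diagonal entries as Dynkin edges (a single edge where a_ij = a_ji = -1; a double or triple edge where a_ij * a_ji = 2 or 3), the diagram is a chain of 4 nodes with a double edge at one end; the terminal node there is the unique short simple root (B_4). One simple-root ordering that puts it in standard form is (alpha_4, alpha_3, alpha_2, alpha_1). So the algebra is type B_4, i.e. so(9).

type B_4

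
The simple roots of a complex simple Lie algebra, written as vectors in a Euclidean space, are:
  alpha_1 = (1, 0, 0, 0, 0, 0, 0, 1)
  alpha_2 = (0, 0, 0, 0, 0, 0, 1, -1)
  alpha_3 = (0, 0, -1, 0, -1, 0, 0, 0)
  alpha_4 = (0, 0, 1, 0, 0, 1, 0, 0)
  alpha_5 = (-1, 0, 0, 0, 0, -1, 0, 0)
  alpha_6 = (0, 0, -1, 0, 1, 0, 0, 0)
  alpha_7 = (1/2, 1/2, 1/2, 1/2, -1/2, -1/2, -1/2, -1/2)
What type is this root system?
Compute the Cartan integers a_ij = 2(alpha_i, alpha_j)/(alpha_j, alpha_j); the resulting 7x7 Cartan matrix is
[[2, -1, 0, 0, -1, 0, 0], [-1, 2, 0, 0, 0, 0, 0], [0, 0, 2, -1, 0, 0, 0], [0, 0, -1, 2, -1, -1, 0], [-1, 0, 0, -1, 2, 0, 0], [0, 0, 0, -1, 0, 2, -1], [0, 0, 0, 0, 0, -1, 2]].
All simple roots have the same length, so the diagram is simply laced. The associated Dynkin diagram is a chain of 6 nodes with one extra node attached to the third node from one end (E_7), so the type is E_7.

E7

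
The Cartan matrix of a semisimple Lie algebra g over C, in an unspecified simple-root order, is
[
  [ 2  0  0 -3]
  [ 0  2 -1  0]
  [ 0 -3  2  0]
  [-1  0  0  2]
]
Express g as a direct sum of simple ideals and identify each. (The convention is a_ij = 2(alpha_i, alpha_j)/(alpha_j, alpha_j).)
G2 ⊕ G2

The diagram associated to this matrix has two connected components: the simple roots {alpha_2, alpha_3} form two nodes joined by a triple edge (G_2), and {alpha_1, alpha_4} form two nodes joined by a triple edge (G_2). A semisimple Lie algebra decomposes uniquely as the direct sum of simple ideals, one per connected component of its Dynkin diagram, so g ≅ G_2 ⊕ G_2 (dimension 14 + 14 = 28).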